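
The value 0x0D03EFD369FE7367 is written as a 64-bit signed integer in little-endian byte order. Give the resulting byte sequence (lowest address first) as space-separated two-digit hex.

Split into bytes (most-significant first): 0D 03 EF D3 69 FE 73 67.
Little-endian stores the least-significant byte at the lowest address.
So at ascending addresses the bytes are 67 73 FE 69 D3 EF 03 0D.

67 73 FE 69 D3 EF 03 0D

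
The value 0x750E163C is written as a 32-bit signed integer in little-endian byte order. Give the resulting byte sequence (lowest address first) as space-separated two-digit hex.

Split into bytes (most-significant first): 75 0E 16 3C.
In little-endian order the low byte comes first in memory.
So at ascending addresses the bytes are 3C 16 0E 75.

3C 16 0E 75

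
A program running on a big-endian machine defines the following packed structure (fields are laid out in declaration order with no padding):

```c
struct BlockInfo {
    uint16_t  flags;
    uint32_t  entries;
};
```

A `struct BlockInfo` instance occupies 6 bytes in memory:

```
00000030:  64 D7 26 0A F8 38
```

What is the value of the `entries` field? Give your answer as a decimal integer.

`entries` follows `flags` (2 bytes), so it starts at byte offset 2 and occupies 4 bytes.
Bytes at offsets 2..5: 26 0A F8 38.
Big-endian: lowest address holds the most-significant byte.
The bytes are already most-significant first: 0x260AF838.
0x260AF838 = 638253112.

638253112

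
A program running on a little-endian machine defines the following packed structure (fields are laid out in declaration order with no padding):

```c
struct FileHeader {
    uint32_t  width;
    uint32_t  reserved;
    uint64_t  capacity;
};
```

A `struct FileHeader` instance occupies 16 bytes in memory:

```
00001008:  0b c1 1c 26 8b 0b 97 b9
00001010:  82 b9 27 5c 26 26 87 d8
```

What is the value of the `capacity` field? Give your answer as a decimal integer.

`capacity` follows `width` (4 B), `reserved` (4 B), so it starts at offset 4 + 4 = 8 and occupies 8 bytes.
Bytes at offsets 8..15: 82 B9 27 5C 26 26 87 D8.
In little-endian order the low byte comes first in memory.
Reassemble most-significant byte first: D8 87 26 26 5C 27 B9 82 → 0xD88726265C27B982.
0xD88726265C27B982 = 15602481380245092738.

15602481380245092738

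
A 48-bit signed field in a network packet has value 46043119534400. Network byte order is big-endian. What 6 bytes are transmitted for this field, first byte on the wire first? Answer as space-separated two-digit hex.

29 E0 3F C8 C1 40

46043119534400 in hexadecimal, padded to 48 bits, is 0x29E03FC8C140.
Split into bytes (most-significant first): 29 E0 3F C8 C1 40.
In big-endian order the high byte comes first in memory.
So the memory order matches the most-significant-first order: 29 E0 3F C8 C1 40.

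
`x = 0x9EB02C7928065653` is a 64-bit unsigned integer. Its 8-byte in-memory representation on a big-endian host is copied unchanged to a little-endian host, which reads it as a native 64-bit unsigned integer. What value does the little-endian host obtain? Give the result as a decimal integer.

6004993924046565534

Stored big-endian, the bytes at ascending addresses are 9E B0 2C 79 28 06 56 53.
Read back as little-endian, the first byte is least significant, giving 0x53560628792CB09E.
0x53560628792CB09E = 6004993924046565534.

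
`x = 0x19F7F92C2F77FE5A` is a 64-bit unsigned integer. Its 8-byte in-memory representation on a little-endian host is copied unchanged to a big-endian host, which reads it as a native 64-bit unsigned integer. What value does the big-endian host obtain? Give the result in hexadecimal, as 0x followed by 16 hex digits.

0x5AFE772F2CF9F719

Stored little-endian, the bytes at ascending addresses are 5A FE 77 2F 2C F9 F7 19.
Read back as big-endian, the last byte is least significant, giving 0x5AFE772F2CF9F719.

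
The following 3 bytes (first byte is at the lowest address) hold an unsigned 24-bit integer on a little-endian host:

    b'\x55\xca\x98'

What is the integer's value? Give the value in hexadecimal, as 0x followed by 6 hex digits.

Little-endian: lowest address holds the least-significant byte.
Reassemble most-significant byte first: 98 CA 55 → 0x98CA55.

0x98CA55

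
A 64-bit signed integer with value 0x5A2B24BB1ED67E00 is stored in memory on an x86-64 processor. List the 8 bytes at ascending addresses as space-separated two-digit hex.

Split into bytes (most-significant first): 5A 2B 24 BB 1E D6 7E 00.
In little-endian order the low byte comes first in memory.
So at ascending addresses the bytes are 00 7E D6 1E BB 24 2B 5A.

00 7E D6 1E BB 24 2B 5A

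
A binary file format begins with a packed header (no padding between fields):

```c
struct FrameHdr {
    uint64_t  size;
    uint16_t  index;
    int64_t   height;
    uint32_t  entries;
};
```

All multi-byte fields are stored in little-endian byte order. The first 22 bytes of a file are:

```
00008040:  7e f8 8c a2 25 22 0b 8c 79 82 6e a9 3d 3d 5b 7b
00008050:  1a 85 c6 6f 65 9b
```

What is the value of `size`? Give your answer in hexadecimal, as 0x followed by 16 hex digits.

`size` is the first field, at byte offset 0, occupying 8 bytes.
Bytes at offsets 0..7: 7E F8 8C A2 25 22 0B 8C.
In little-endian order the low byte comes first in memory.
Reassemble most-significant byte first: 8C 0B 22 25 A2 8C F8 7E → 0x8C0B2225A28CF87E.

0x8C0B2225A28CF87E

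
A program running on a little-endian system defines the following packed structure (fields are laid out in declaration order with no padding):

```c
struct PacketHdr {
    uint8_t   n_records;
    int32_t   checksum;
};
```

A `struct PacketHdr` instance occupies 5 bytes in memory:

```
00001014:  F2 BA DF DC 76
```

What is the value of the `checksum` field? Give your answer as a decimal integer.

`checksum` follows `n_records` (1 byte), so it starts at byte offset 1 and occupies 4 bytes.
Bytes at offsets 1..4: BA DF DC 76.
Little-endian: lowest address holds the least-significant byte.
Reassemble most-significant byte first: 76 DC DF BA → 0x76DCDFBA.
0x76DCDFBA = 1994186682.

1994186682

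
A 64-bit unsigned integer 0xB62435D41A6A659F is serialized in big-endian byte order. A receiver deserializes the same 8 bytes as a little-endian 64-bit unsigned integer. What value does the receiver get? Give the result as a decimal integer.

Stored big-endian, the bytes at ascending addresses are B6 24 35 D4 1A 6A 65 9F.
Read back as little-endian, the first byte is least significant, giving 0x9F656A1AD43524B6.
0x9F656A1AD43524B6 = 11485703088140264630.

11485703088140264630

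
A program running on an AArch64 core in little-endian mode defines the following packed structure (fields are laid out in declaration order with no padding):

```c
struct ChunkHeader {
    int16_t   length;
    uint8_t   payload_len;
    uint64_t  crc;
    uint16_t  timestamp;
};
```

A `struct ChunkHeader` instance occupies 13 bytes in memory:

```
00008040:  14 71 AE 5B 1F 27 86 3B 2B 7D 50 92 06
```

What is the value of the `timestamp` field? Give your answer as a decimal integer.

1682

`timestamp` follows `length` (2 B), `payload_len` (1 B), `crc` (8 B), so it starts at offset 2 + 1 + 8 = 11 and occupies 2 bytes.
Bytes at offsets 11..12: 92 06.
Little-endian stores the least-significant byte at the lowest address.
Reassemble most-significant byte first: 06 92 → 0x0692.
0x0692 = 1682.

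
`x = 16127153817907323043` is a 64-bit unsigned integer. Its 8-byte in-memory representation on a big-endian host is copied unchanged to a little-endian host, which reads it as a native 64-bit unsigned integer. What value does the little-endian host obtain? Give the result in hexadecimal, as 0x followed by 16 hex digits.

16127153817907323043 in 64-bit hexadecimal is 0xDFCF28F3BA7360A3.
Stored big-endian, the bytes at ascending addresses are DF CF 28 F3 BA 73 60 A3.
Read back as little-endian, the first byte is least significant, giving 0xA36073BAF328CFDF.

0xA36073BAF328CFDF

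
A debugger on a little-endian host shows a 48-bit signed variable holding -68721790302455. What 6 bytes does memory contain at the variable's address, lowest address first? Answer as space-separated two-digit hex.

Two's complement of -68721790302455 in 48 bits: 68721790302455 = 0x3E8089E638F7; invert → 0xC17F7619C708; add 1 → 0xC17F7619C709.
Split into bytes (most-significant first): C1 7F 76 19 C7 09.
Little-endian: lowest address holds the least-significant byte.
So at ascending addresses the bytes are 09 C7 19 76 7F C1.

09 C7 19 76 7F C1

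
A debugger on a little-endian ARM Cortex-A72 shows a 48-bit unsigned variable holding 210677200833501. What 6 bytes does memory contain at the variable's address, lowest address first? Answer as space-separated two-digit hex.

210677200833501 in hexadecimal, padded to 48 bits, is 0xBF9C1BB7CBDD.
Split into bytes (most-significant first): BF 9C 1B B7 CB DD.
Little-endian stores the least-significant byte at the lowest address.
So at ascending addresses the bytes are DD CB B7 1B 9C BF.

DD CB B7 1B 9C BF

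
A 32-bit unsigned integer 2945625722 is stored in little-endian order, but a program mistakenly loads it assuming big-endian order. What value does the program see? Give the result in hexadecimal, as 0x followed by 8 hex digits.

0x7AAE92AF

2945625722 in 32-bit hexadecimal is 0xAF92AE7A.
Stored little-endian, the bytes at ascending addresses are 7A AE 92 AF.
Read back as big-endian, the last byte is least significant, giving 0x7AAE92AF.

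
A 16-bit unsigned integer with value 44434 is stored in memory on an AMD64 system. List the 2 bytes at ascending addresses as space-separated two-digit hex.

44434 in hexadecimal, padded to 16 bits, is 0xAD92.
Split into bytes (most-significant first): AD 92.
Little-endian: lowest address holds the least-significant byte.
So at ascending addresses the bytes are 92 AD.

92 AD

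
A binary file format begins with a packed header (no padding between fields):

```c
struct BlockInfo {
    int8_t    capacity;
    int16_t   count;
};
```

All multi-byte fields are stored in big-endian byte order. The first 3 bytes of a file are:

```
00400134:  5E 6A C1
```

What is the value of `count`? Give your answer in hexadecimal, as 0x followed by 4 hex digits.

0x6AC1

`count` follows `capacity` (1 byte), so it starts at byte offset 1 and occupies 2 bytes.
Bytes at offsets 1..2: 6A C1.
In big-endian order the high byte comes first in memory.
The bytes are already most-significant first: 0x6AC1.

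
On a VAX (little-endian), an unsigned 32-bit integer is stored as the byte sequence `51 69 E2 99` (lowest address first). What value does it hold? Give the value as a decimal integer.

2581752145

In little-endian order the low byte comes first in memory.
Reassemble most-significant byte first: 99 E2 69 51 → 0x99E26951.
0x99E26951 = 2581752145.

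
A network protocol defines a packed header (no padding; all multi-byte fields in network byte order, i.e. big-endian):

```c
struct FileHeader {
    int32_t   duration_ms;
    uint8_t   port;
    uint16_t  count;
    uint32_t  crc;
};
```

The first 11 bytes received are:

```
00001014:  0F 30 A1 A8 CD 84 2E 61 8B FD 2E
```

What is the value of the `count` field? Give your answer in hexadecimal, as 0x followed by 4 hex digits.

`count` follows `duration_ms` (4 B), `port` (1 B), so it starts at offset 4 + 1 = 5 and occupies 2 bytes.
Bytes at offsets 5..6: 84 2E.
Big-endian stores the most-significant byte at the lowest address.
The bytes are already most-significant first: 0x842E.

0x842E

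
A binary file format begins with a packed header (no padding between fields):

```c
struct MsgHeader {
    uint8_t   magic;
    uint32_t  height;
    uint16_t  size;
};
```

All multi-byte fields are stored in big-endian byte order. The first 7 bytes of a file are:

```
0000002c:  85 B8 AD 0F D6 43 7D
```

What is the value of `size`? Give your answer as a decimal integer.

17277

`size` follows `magic` (1 B), `height` (4 B), so it starts at offset 1 + 4 = 5 and occupies 2 bytes.
Bytes at offsets 5..6: 43 7D.
Big-endian stores the most-significant byte at the lowest address.
The bytes are already most-significant first: 0x437D.
0x437D = 17277.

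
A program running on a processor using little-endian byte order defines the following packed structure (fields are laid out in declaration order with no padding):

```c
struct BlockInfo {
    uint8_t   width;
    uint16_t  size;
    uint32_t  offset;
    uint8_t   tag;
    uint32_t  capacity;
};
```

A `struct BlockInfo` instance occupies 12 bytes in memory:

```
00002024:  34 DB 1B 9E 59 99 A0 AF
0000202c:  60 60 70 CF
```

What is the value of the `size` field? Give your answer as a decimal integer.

7131

`size` follows `width` (1 byte), so it starts at byte offset 1 and occupies 2 bytes.
Bytes at offsets 1..2: DB 1B.
Little-endian stores the least-significant byte at the lowest address.
Reassemble most-significant byte first: 1B DB → 0x1BDB.
0x1BDB = 7131.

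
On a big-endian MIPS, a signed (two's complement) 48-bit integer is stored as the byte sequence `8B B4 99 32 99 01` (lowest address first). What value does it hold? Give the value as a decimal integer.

-127867196106495

Big-endian: lowest address holds the most-significant byte.
The bytes are already most-significant first: 0x8BB499329901.
Top bit is set, so as a signed 48-bit value this is 0x8BB499329901 − 2^48 = -127867196106495.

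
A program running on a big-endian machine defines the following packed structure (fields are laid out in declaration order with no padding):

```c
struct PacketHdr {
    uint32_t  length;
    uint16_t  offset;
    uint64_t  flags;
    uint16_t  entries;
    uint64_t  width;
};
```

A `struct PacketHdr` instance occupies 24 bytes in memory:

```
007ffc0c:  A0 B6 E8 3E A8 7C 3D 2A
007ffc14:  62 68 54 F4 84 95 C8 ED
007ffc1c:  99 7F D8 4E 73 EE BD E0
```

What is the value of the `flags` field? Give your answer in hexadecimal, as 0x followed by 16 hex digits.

0x3D2A626854F48495

`flags` follows `length` (4 B), `offset` (2 B), so it starts at offset 4 + 2 = 6 and occupies 8 bytes.
Bytes at offsets 6..13: 3D 2A 62 68 54 F4 84 95.
Big-endian: lowest address holds the most-significant byte.
The bytes are already most-significant first: 0x3D2A626854F48495.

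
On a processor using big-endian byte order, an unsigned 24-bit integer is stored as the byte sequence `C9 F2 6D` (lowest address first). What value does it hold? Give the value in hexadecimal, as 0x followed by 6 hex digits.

0xC9F26D

Big-endian stores the most-significant byte at the lowest address.
The bytes are already most-significant first: 0xC9F26D.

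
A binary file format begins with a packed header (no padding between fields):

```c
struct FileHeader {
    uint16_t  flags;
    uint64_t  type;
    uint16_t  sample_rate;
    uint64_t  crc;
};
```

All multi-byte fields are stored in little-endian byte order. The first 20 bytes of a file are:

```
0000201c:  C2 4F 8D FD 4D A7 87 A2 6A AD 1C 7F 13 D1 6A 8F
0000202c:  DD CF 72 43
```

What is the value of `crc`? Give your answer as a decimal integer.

`crc` follows `flags` (2 B), `type` (8 B), `sample_rate` (2 B), so it starts at offset 2 + 8 + 2 = 12 and occupies 8 bytes.
Bytes at offsets 12..19: 13 D1 6A 8F DD CF 72 43.
In little-endian order the low byte comes first in memory.
Reassemble most-significant byte first: 43 72 CF DD 8F 6A D1 13 → 0x4372CFDD8F6AD113.
0x4372CFDD8F6AD113 = 4860175498387050771.

4860175498387050771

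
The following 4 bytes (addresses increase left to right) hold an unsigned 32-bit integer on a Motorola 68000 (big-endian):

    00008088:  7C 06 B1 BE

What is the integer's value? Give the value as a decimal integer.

2080813502

Big-endian: lowest address holds the most-significant byte.
The bytes are already most-significant first: 0x7C06B1BE.
0x7C06B1BE = 2080813502.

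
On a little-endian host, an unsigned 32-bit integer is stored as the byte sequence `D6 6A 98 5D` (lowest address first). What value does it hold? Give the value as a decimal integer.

1570269910

In little-endian order the low byte comes first in memory.
Reassemble most-significant byte first: 5D 98 6A D6 → 0x5D986AD6.
0x5D986AD6 = 1570269910.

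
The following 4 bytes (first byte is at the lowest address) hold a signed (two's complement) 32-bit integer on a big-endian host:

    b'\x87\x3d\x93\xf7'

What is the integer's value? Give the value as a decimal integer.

-2026007561

Big-endian: lowest address holds the most-significant byte.
The bytes are already most-significant first: 0x873D93F7.
Top bit is set, so as a signed 32-bit value this is 0x873D93F7 − 2^32 = -2026007561.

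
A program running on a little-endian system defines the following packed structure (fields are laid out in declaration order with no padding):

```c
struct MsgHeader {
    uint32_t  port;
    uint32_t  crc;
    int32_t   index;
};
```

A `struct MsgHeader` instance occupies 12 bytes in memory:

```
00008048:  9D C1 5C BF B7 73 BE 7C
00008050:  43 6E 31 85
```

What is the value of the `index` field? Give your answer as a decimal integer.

`index` follows `port` (4 B), `crc` (4 B), so it starts at offset 4 + 4 = 8 and occupies 4 bytes.
Bytes at offsets 8..11: 43 6E 31 85.
Little-endian stores the least-significant byte at the lowest address.
Reassemble most-significant byte first: 85 31 6E 43 → 0x85316E43.
Top bit is set, so as a signed 32-bit value this is 0x85316E43 − 2^32 = -2060358077.

-2060358077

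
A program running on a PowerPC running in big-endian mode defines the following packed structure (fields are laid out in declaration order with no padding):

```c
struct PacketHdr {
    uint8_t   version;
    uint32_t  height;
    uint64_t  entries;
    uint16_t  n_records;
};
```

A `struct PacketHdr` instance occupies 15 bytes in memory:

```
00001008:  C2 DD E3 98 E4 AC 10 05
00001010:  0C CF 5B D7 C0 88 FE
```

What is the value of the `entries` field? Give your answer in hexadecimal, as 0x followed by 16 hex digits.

`entries` follows `version` (1 B), `height` (4 B), so it starts at offset 1 + 4 = 5 and occupies 8 bytes.
Bytes at offsets 5..12: AC 10 05 0C CF 5B D7 C0.
Big-endian: lowest address holds the most-significant byte.
The bytes are already most-significant first: 0xAC10050CCF5BD7C0.

0xAC10050CCF5BD7C0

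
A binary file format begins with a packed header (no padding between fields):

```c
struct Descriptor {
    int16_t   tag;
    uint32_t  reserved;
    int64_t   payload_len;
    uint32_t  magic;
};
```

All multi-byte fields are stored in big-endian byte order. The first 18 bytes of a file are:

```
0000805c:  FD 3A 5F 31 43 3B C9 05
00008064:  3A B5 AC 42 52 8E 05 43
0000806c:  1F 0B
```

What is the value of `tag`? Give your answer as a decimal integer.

-710

`tag` is the first field, at byte offset 0, occupying 2 bytes.
Bytes at offsets 0..1: FD 3A.
Big-endian stores the most-significant byte at the lowest address.
The bytes are already most-significant first: 0xFD3A.
Top bit is set, so as a signed 16-bit value this is 0xFD3A − 2^16 = -710.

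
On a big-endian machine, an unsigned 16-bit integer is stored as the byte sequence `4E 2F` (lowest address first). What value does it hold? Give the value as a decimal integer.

In big-endian order the high byte comes first in memory.
The bytes are already most-significant first: 0x4E2F.
0x4E2F = 20015.

20015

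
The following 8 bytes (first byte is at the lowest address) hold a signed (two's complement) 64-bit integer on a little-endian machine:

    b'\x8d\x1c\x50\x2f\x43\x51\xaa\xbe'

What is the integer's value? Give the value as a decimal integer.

-4707861111463994227

In little-endian order the low byte comes first in memory.
Reassemble most-significant byte first: BE AA 51 43 2F 50 1C 8D → 0xBEAA51432F501C8D.
Top bit is set, so as a signed 64-bit value this is 0xBEAA51432F501C8D − 2^64 = -4707861111463994227.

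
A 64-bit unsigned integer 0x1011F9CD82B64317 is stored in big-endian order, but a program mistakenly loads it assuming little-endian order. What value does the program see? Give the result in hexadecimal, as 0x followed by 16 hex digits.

Stored big-endian, the bytes at ascending addresses are 10 11 F9 CD 82 B6 43 17.
Read back as little-endian, the first byte is least significant, giving 0x1743B682CDF91110.

0x1743B682CDF91110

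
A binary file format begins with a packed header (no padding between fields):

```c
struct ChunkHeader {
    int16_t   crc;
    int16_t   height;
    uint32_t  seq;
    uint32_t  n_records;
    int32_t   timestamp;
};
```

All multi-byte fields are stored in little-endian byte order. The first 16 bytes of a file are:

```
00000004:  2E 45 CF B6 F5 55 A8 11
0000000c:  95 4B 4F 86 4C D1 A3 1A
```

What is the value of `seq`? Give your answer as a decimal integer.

296244725

`seq` follows `crc` (2 B), `height` (2 B), so it starts at offset 2 + 2 = 4 and occupies 4 bytes.
Bytes at offsets 4..7: F5 55 A8 11.
In little-endian order the low byte comes first in memory.
Reassemble most-significant byte first: 11 A8 55 F5 → 0x11A855F5.
0x11A855F5 = 296244725.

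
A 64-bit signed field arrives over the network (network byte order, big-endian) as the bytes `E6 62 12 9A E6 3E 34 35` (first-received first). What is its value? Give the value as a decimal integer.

Big-endian stores the most-significant byte at the lowest address.
The bytes are already most-significant first: 0xE662129AE63E3435.
Top bit is set, so as a signed 64-bit value this is 0xE662129AE63E3435 − 2^64 = -1845892440771382219.

-1845892440771382219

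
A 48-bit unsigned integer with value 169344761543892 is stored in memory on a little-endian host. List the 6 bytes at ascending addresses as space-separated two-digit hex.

D4 3C 5B A6 04 9A

169344761543892 in hexadecimal, padded to 48 bits, is 0x9A04A65B3CD4.
Split into bytes (most-significant first): 9A 04 A6 5B 3C D4.
Little-endian stores the least-significant byte at the lowest address.
So at ascending addresses the bytes are D4 3C 5B A6 04 9A.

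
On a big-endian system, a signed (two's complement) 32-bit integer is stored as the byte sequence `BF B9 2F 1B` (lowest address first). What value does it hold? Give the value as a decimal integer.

-1078382821

Big-endian stores the most-significant byte at the lowest address.
The bytes are already most-significant first: 0xBFB92F1B.
Top bit is set, so as a signed 32-bit value this is 0xBFB92F1B − 2^32 = -1078382821.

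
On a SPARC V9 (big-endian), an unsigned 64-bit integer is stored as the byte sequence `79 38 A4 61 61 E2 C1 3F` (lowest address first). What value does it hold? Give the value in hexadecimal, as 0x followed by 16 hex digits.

0x7938A46161E2C13F

Big-endian: lowest address holds the most-significant byte.
The bytes are already most-significant first: 0x7938A46161E2C13F.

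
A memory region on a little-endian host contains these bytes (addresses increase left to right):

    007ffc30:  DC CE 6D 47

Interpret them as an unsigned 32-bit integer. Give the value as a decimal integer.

Little-endian stores the least-significant byte at the lowest address.
Reassemble most-significant byte first: 47 6D CE DC → 0x476DCEDC.
0x476DCEDC = 1198378716.

1198378716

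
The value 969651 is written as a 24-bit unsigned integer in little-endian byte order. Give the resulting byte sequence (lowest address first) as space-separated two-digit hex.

B3 CB 0E

969651 in hexadecimal, padded to 24 bits, is 0x0ECBB3.
Split into bytes (most-significant first): 0E CB B3.
In little-endian order the low byte comes first in memory.
So at ascending addresses the bytes are B3 CB 0E.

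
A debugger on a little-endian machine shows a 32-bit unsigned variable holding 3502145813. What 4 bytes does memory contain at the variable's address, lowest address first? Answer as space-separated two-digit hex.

3502145813 in hexadecimal, padded to 32 bits, is 0xD0BE8115.
Split into bytes (most-significant first): D0 BE 81 15.
Little-endian: lowest address holds the least-significant byte.
So at ascending addresses the bytes are 15 81 BE D0.

15 81 BE D0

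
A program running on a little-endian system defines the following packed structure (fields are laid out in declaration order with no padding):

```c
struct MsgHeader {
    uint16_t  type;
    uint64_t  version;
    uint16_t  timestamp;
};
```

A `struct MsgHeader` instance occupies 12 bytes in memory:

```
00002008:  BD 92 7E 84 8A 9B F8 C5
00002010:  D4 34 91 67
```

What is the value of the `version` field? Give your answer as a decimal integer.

`version` follows `type` (2 bytes), so it starts at byte offset 2 and occupies 8 bytes.
Bytes at offsets 2..9: 7E 84 8A 9B F8 C5 D4 34.
In little-endian order the low byte comes first in memory.
Reassemble most-significant byte first: 34 D4 C5 F8 9B 8A 84 7E → 0x34D4C5F89B8A847E.
0x34D4C5F89B8A847E = 3806885256587019390.

3806885256587019390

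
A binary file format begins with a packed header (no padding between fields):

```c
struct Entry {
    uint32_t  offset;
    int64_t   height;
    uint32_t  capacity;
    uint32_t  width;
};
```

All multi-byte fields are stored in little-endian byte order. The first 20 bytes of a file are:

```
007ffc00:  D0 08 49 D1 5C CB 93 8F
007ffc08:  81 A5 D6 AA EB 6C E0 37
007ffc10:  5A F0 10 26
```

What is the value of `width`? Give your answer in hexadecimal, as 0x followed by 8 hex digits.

0x2610F05A

`width` follows `offset` (4 B), `height` (8 B), `capacity` (4 B), so it starts at offset 4 + 8 + 4 = 16 and occupies 4 bytes.
Bytes at offsets 16..19: 5A F0 10 26.
In little-endian order the low byte comes first in memory.
Reassemble most-significant byte first: 26 10 F0 5A → 0x2610F05A.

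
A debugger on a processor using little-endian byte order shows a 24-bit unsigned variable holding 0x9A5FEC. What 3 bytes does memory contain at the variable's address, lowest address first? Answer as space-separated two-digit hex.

Split into bytes (most-significant first): 9A 5F EC.
In little-endian order the low byte comes first in memory.
So at ascending addresses the bytes are EC 5F 9A.

EC 5F 9A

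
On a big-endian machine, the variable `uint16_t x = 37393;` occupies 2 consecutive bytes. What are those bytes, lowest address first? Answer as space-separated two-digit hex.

37393 in hexadecimal, padded to 16 bits, is 0x9211.
Split into bytes (most-significant first): 92 11.
In big-endian order the high byte comes first in memory.
So the memory order matches the most-significant-first order: 92 11.

92 11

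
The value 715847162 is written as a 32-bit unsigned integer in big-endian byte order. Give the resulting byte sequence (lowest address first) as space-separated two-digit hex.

715847162 in hexadecimal, padded to 32 bits, is 0x2AAAF5FA.
Split into bytes (most-significant first): 2A AA F5 FA.
In big-endian order the high byte comes first in memory.
So the memory order matches the most-significant-first order: 2A AA F5 FA.

2A AA F5 FA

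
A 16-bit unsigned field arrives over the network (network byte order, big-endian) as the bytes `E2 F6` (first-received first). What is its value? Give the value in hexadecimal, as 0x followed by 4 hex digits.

0xE2F6

Big-endian stores the most-significant byte at the lowest address.
The bytes are already most-significant first: 0xE2F6.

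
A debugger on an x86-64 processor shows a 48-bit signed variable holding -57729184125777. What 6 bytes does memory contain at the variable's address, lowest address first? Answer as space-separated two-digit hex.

AF AC 7C E0 7E CB

Two's complement of -57729184125777 in 48 bits: 57729184125777 = 0x34811F835351; invert → 0xCB7EE07CACAE; add 1 → 0xCB7EE07CACAF.
Split into bytes (most-significant first): CB 7E E0 7C AC AF.
In little-endian order the low byte comes first in memory.
So at ascending addresses the bytes are AF AC 7C E0 7E CB.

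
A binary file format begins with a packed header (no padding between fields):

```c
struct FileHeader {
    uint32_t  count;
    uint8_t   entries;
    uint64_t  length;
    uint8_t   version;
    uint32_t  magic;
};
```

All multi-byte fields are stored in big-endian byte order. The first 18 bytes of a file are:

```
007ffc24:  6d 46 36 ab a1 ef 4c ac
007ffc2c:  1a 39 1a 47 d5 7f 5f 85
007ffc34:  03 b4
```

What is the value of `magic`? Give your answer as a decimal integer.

`magic` follows `count` (4 B), `entries` (1 B), `length` (8 B), `version` (1 B), so it starts at offset 4 + 1 + 8 + 1 = 14 and occupies 4 bytes.
Bytes at offsets 14..17: 5F 85 03 B4.
Big-endian: lowest address holds the most-significant byte.
The bytes are already most-significant first: 0x5F8503B4.
0x5F8503B4 = 1602552756.

1602552756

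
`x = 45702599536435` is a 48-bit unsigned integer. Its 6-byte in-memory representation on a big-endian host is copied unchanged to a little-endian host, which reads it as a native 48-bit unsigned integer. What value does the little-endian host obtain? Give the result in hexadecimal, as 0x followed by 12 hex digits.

0x33EF35F79029

45702599536435 in 48-bit hexadecimal is 0x2990F735EF33.
Stored big-endian, the bytes at ascending addresses are 29 90 F7 35 EF 33.
Read back as little-endian, the first byte is least significant, giving 0x33EF35F79029.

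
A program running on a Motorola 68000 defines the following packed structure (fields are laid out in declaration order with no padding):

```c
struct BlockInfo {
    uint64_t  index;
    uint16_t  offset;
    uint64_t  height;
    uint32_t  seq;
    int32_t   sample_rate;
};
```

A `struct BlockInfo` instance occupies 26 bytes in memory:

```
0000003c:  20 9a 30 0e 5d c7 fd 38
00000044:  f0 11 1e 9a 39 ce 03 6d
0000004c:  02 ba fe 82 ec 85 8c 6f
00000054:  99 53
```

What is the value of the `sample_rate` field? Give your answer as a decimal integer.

`sample_rate` follows `index` (8 B), `offset` (2 B), `height` (8 B), `seq` (4 B), so it starts at offset 8 + 2 + 8 + 4 = 22 and occupies 4 bytes.
Bytes at offsets 22..25: 8C 6F 99 53.
Big-endian: lowest address holds the most-significant byte.
The bytes are already most-significant first: 0x8C6F9953.
Top bit is set, so as a signed 32-bit value this is 0x8C6F9953 − 2^32 = -1938843309.

-1938843309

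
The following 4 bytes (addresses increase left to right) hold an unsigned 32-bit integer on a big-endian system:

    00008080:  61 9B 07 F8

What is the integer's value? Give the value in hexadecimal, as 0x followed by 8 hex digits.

Big-endian: lowest address holds the most-significant byte.
The bytes are already most-significant first: 0x619B07F8.

0x619B07F8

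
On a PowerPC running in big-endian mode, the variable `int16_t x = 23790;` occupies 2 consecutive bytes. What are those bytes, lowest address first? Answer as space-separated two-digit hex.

23790 in hexadecimal, padded to 16 bits, is 0x5CEE.
Split into bytes (most-significant first): 5C EE.
Big-endian stores the most-significant byte at the lowest address.
So the memory order matches the most-significant-first order: 5C EE.

5C EE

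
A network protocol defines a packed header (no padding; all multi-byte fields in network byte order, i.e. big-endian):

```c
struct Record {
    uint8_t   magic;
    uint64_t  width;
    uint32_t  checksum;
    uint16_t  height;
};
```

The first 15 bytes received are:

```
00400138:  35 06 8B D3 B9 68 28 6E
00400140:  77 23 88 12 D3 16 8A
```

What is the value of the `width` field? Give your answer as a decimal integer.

`width` follows `magic` (1 byte), so it starts at byte offset 1 and occupies 8 bytes.
Bytes at offsets 1..8: 06 8B D3 B9 68 28 6E 77.
In big-endian order the high byte comes first in memory.
The bytes are already most-significant first: 0x068BD3B968286E77.
0x068BD3B968286E77 = 471703379260239479.

471703379260239479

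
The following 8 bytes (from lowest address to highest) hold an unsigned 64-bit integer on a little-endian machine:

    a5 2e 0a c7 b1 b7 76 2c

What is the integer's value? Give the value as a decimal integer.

3203950159097114277

Little-endian: lowest address holds the least-significant byte.
Reassemble most-significant byte first: 2C 76 B7 B1 C7 0A 2E A5 → 0x2C76B7B1C70A2EA5.
0x2C76B7B1C70A2EA5 = 3203950159097114277.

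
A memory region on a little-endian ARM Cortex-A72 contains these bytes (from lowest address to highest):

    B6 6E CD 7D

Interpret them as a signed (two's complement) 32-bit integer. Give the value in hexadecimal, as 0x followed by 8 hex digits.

Little-endian stores the least-significant byte at the lowest address.
Reassemble most-significant byte first: 7D CD 6E B6 → 0x7DCD6EB6.

0x7DCD6EB6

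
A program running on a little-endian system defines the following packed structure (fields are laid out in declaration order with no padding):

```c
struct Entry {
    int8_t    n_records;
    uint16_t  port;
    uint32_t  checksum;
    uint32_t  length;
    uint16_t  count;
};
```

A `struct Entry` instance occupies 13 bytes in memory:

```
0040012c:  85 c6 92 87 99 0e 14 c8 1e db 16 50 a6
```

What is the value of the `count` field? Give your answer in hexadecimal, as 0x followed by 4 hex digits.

`count` follows `n_records` (1 B), `port` (2 B), `checksum` (4 B), `length` (4 B), so it starts at offset 1 + 2 + 4 + 4 = 11 and occupies 2 bytes.
Bytes at offsets 11..12: 50 A6.
Little-endian stores the least-significant byte at the lowest address.
Reassemble most-significant byte first: A6 50 → 0xA650.

0xA650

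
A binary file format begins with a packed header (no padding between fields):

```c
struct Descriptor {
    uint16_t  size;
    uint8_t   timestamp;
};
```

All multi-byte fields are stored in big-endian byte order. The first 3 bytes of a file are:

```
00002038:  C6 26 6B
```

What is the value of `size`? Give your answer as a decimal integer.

50726

`size` is the first field, at byte offset 0, occupying 2 bytes.
Bytes at offsets 0..1: C6 26.
Big-endian stores the most-significant byte at the lowest address.
The bytes are already most-significant first: 0xC626.
0xC626 = 50726.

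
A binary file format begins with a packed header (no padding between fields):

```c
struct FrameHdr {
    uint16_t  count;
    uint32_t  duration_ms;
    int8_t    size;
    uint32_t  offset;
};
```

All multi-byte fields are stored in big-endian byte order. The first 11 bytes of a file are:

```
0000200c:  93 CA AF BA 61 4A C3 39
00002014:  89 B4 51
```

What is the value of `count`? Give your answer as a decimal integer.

`count` is the first field, at byte offset 0, occupying 2 bytes.
Bytes at offsets 0..1: 93 CA.
Big-endian: lowest address holds the most-significant byte.
The bytes are already most-significant first: 0x93CA.
0x93CA = 37834.

37834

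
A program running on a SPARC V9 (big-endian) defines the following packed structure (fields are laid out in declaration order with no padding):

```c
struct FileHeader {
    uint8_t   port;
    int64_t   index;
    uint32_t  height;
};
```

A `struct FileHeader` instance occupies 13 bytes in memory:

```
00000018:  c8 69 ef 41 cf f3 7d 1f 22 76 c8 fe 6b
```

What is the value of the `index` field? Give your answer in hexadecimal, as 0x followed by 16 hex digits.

0x69EF41CFF37D1F22

`index` follows `port` (1 byte), so it starts at byte offset 1 and occupies 8 bytes.
Bytes at offsets 1..8: 69 EF 41 CF F3 7D 1F 22.
In big-endian order the high byte comes first in memory.
The bytes are already most-significant first: 0x69EF41CFF37D1F22.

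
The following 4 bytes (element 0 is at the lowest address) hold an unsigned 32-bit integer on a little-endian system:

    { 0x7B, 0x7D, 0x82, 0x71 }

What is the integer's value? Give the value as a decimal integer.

1904377211

Little-endian: lowest address holds the least-significant byte.
Reassemble most-significant byte first: 71 82 7D 7B → 0x71827D7B.
0x71827D7B = 1904377211.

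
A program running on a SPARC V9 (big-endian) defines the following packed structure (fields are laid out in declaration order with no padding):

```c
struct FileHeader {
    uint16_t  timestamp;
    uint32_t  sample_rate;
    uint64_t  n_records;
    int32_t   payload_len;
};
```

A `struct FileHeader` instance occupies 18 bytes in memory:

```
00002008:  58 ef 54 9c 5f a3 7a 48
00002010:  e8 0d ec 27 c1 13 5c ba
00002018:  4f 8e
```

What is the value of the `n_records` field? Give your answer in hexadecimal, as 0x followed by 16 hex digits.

`n_records` follows `timestamp` (2 B), `sample_rate` (4 B), so it starts at offset 2 + 4 = 6 and occupies 8 bytes.
Bytes at offsets 6..13: 7A 48 E8 0D EC 27 C1 13.
Big-endian stores the most-significant byte at the lowest address.
The bytes are already most-significant first: 0x7A48E80DEC27C113.

0x7A48E80DEC27C113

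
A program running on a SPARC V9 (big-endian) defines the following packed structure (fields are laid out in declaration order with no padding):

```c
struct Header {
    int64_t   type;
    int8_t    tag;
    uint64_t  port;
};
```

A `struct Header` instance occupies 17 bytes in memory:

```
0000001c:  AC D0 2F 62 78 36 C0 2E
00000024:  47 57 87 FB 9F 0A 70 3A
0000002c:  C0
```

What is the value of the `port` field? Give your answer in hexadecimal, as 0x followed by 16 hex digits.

`port` follows `type` (8 B), `tag` (1 B), so it starts at offset 8 + 1 = 9 and occupies 8 bytes.
Bytes at offsets 9..16: 57 87 FB 9F 0A 70 3A C0.
Big-endian stores the most-significant byte at the lowest address.
The bytes are already most-significant first: 0x5787FB9F0A703AC0.

0x5787FB9F0A703AC0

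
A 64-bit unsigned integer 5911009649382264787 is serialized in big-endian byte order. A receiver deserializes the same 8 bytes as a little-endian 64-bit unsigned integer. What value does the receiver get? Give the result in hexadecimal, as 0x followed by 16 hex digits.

0xD30F564FF51F0852

5911009649382264787 in 64-bit hexadecimal is 0x52081FF54F560FD3.
Stored big-endian, the bytes at ascending addresses are 52 08 1F F5 4F 56 0F D3.
Read back as little-endian, the first byte is least significant, giving 0xD30F564FF51F0852.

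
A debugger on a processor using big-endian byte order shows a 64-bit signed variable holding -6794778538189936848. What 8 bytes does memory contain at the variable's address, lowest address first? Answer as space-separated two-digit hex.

Two's complement of -6794778538189936848 in 64 bits: 6794778538189936848 = 0x5E4BE714884258D0; invert → 0xA1B418EB77BDA72F; add 1 → 0xA1B418EB77BDA730.
Split into bytes (most-significant first): A1 B4 18 EB 77 BD A7 30.
Big-endian stores the most-significant byte at the lowest address.
So the memory order matches the most-significant-first order: A1 B4 18 EB 77 BD A7 30.

A1 B4 18 EB 77 BD A7 30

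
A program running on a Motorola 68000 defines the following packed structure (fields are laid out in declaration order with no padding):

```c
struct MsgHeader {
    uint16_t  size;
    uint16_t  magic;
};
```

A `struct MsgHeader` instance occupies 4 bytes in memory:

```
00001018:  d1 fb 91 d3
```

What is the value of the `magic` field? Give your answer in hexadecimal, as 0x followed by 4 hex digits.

0x91D3

`magic` follows `size` (2 bytes), so it starts at byte offset 2 and occupies 2 bytes.
Bytes at offsets 2..3: 91 D3.
In big-endian order the high byte comes first in memory.
The bytes are already most-significant first: 0x91D3.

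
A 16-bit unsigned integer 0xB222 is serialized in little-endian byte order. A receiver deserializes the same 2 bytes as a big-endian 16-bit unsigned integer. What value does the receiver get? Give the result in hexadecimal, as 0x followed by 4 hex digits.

Stored little-endian, the bytes at ascending addresses are 22 B2.
Read back as big-endian, the last byte is least significant, giving 0x22B2.

0x22B2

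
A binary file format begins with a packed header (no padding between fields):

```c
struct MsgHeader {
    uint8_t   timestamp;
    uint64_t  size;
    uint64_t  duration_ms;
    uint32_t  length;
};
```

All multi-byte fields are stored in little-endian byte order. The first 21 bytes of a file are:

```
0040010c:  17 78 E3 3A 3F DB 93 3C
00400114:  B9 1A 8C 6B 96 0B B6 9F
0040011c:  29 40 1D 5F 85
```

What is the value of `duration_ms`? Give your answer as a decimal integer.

2999316037736565786

`duration_ms` follows `timestamp` (1 B), `size` (8 B), so it starts at offset 1 + 8 = 9 and occupies 8 bytes.
Bytes at offsets 9..16: 1A 8C 6B 96 0B B6 9F 29.
In little-endian order the low byte comes first in memory.
Reassemble most-significant byte first: 29 9F B6 0B 96 6B 8C 1A → 0x299FB60B966B8C1A.
0x299FB60B966B8C1A = 2999316037736565786.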